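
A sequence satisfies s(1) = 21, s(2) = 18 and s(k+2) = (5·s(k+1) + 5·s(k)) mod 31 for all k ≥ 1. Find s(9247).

s(1) = 21,  s(2) = 18,  s(3) = 9,  s(4) = 11,  s(5) = 7,  s(6) = 28,  s(7) = 20,  s(8) = 23,  s(9) = 29,  s(10) = 12,  s(11) = 19,  s(12) = 0,  s(13) = 2,  s(14) = 10,  s(15) = 29,  s(16) = 9,  s(17) = 4,  s(18) = 3,  s(19) = 4,  s(20) = 4,  s(21) = 9,  s(22) = 3,  s(23) = 29,  s(24) = 5,  s(25) = 15,  s(26) = 7,  s(27) = 17,  s(28) = 27,  s(29) = 3,  s(30) = 26,  s(31) = 21,  s(32) = 18.
Since (s(31), s(32)) = (s(1), s(2)) = (21, 18) (two consecutive terms determine the rest), the sequence is periodic with period 30.
So s(9247) = s(1 + ((9247-1) mod 30)) = s(7) = 20.

20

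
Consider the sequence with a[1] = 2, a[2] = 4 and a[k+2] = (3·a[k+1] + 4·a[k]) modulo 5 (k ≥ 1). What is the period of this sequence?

a[1] = 2,  a[2] = 4,  a[3] = 0,  a[4] = 1,  a[5] = 3,  a[6] = 3,  a[7] = 1,  a[8] = 0,  a[9] = 4,  a[10] = 2,  a[11] = 2,  a[12] = 4.
Since (a[11], a[12]) = (a[1], a[2]) = (2, 4) (two consecutive terms determine the rest), the sequence is periodic with period 10.

10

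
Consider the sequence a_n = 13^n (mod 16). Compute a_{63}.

We have a_1 = 13,  a_2 = 9,  a_3 = 5,  a_4 = 1,  a_5 = 13.
Since a_5 = a_1 = 13, the sequence is periodic with period 4.
So a_{63} = a_{1 + ((63-1) mod 4)} = a_3 = 5.

5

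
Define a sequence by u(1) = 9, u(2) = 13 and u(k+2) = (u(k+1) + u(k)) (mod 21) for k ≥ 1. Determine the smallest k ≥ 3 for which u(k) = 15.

Computing terms: u(1) = 9,  u(2) = 13,  u(3) = 1,  u(4) = 14,  u(5) = 15,  u(6) = 8,  u(7) = 2,  u(8) = 10,  u(9) = 12,  u(10) = 1,  u(11) = 13,  u(12) = 14,  u(13) = 6,  u(14) = 20,  u(15) = 5,  u(16) = 4,  u(17) = 9,  u(18) = 13.
The sequence repeats with period 16.
The value 15 first appears (with k ≥ 3) at u(5).

5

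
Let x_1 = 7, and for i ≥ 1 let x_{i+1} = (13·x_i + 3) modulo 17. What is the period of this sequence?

Computing terms: x_1 = 7,  x_2 = 9,  x_3 = 1,  x_4 = 16,  x_5 = 7.
The sequence repeats with period 4.

4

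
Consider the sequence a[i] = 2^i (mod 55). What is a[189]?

Listing terms: a[0] = 1,  a[1] = 2,  a[2] = 4,  a[3] = 8,  a[4] = 16,  a[5] = 32,  a[6] = 9,  a[7] = 18,  a[8] = 36,  a[9] = 17,  a[10] = 34,  a[11] = 13,  a[12] = 26,  a[13] = 52,  a[14] = 49,  a[15] = 43,  a[16] = 31,  a[17] = 7,  a[18] = 14,  a[19] = 28,  a[20] = 1.
Since a[20] = a[0] = 1, the sequence is periodic with period 20.
(189 - 0) mod 20 = 9, so a[189] = a[9] = 17.

17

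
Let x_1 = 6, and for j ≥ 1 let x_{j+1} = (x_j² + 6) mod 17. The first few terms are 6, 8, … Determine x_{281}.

Computing terms: x_1 = 6; x_2 = 8; x_3 = 2; x_4 = 10; x_5 = 4; x_6 = 5; x_7 = 14; x_8 = 15; x_9 = 10.
Since x_9 = x_4 = 10, the sequence is eventually periodic: after a pre-period of length 3 it cycles with period 5.
For j ≥ 4, x_j depends only on (j - 4) mod 5. (281 - 4) mod 5 = 2, so x_{281} = x_6 = 5.

5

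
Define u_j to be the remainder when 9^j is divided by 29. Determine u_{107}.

u_0 = 1,  u_1 = 9,  u_2 = 23,  u_3 = 4,  u_4 = 7,  u_5 = 5,  u_6 = 16,  u_7 = 28,  u_8 = 20,  u_9 = 6,  u_{10} = 25,  u_{11} = 22,  u_{12} = 24,  u_{13} = 13,  u_{14} = 1.
The sequence repeats with period 14.
So u_{107} = u_{0 + ((107-0) mod 14)} = u_9 = 6.

6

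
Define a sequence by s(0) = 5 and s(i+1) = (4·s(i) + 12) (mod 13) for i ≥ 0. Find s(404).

10

We have s(0) = 5, s(1) = 6, s(2) = 10, s(3) = 0, s(4) = 12, s(5) = 8, s(6) = 5.
The sequence repeats with period 6.
(404 - 0) mod 6 = 2, so s(404) = s(2) = 10.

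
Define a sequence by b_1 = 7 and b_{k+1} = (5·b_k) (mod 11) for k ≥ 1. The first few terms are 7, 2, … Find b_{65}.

b_1 = 7,  b_2 = 2,  b_3 = 10,  b_4 = 6,  b_5 = 8,  b_6 = 7.
Since b_6 = b_1 = 7, the sequence is periodic with period 5.
(65 - 1) mod 5 = 4, so b_{65} = b_5 = 8.

8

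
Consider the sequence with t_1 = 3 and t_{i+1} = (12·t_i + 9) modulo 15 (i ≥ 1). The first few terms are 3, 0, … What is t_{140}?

Computing terms: t_1 = 3; t_2 = 0; t_3 = 9; t_4 = 12; t_5 = 3.
Since t_5 = t_1 = 3, the sequence is periodic with period 4.
(140 - 1) mod 4 = 3, so t_{140} = t_4 = 12.

12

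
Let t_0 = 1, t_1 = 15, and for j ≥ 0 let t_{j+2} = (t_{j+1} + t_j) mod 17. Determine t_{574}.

4

t_0 = 1, t_1 = 15, t_2 = 16, t_3 = 14, t_4 = 13, t_5 = 10, t_6 = 6, t_7 = 16, t_8 = 5, t_9 = 4, t_{10} = 9, t_{11} = 13, t_{12} = 5, t_{13} = 1, t_{14} = 6, t_{15} = 7, t_{16} = 13, t_{17} = 3, t_{18} = 16, t_{19} = 2, t_{20} = 1, t_{21} = 3, t_{22} = 4, t_{23} = 7, t_{24} = 11, t_{25} = 1, t_{26} = 12, t_{27} = 13, t_{28} = 8, t_{29} = 4, t_{30} = 12, t_{31} = 16, t_{32} = 11, t_{33} = 10, t_{34} = 4, t_{35} = 14, t_{36} = 1, t_{37} = 15.
The sequence repeats with period 36.
So t_{574} = t_{0 + ((574-0) mod 36)} = t_{34} = 4.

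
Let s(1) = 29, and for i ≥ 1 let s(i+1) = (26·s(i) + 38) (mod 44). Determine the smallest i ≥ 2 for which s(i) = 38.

3

s(1) = 29; s(2) = 0; s(3) = 38; s(4) = 14; s(5) = 6; s(6) = 18; s(7) = 22; s(8) = 38.
Since s(8) = s(3) = 38, the sequence is eventually periodic: after a pre-period of length 2 it cycles with period 5.
The value 38 first appears (with i ≥ 2) at s(3).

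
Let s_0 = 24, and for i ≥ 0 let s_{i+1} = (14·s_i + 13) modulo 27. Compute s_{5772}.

6

Listing terms: s_0 = 24, s_1 = 25, s_2 = 12, s_3 = 19, s_4 = 9, s_5 = 4, s_6 = 15, s_7 = 7, s_8 = 3, s_9 = 1, s_{10} = 0, s_{11} = 13, s_{12} = 6, s_{13} = 16, s_{14} = 21, s_{15} = 10, s_{16} = 18, s_{17} = 22, s_{18} = 24.
The sequence repeats with period 18.
So s_{5772} = s_{0 + ((5772-0) mod 18)} = s_{12} = 6.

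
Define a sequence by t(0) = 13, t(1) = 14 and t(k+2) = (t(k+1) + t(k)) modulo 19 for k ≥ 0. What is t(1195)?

1

t(0) = 13; t(1) = 14; t(2) = 8; t(3) = 3; t(4) = 11; t(5) = 14; t(6) = 6; t(7) = 1; t(8) = 7; t(9) = 8; t(10) = 15; t(11) = 4; t(12) = 0; t(13) = 4; t(14) = 4; t(15) = 8; t(16) = 12; t(17) = 1; t(18) = 13; t(19) = 14.
Since (t(18), t(19)) = (t(0), t(1)) = (13, 14) (two consecutive terms determine the rest), the sequence is periodic with period 18.
(1195 - 0) mod 18 = 7, so t(1195) = t(7) = 1.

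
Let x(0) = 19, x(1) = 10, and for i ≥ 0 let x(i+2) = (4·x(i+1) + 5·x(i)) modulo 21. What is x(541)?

x(0) = 19, x(1) = 10, x(2) = 9, x(3) = 2, x(4) = 11, x(5) = 12, x(6) = 19, x(7) = 10.
The sequence repeats with period 6.
(541 - 0) mod 6 = 1, so x(541) = x(1) = 10.

10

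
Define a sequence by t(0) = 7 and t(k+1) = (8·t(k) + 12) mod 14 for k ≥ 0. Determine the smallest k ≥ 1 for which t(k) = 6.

We have t(0) = 7; t(1) = 12; t(2) = 10; t(3) = 8; t(4) = 6; t(5) = 4; t(6) = 2; t(7) = 0; t(8) = 12.
Since t(8) = t(1) = 12, the sequence is eventually periodic: after a pre-period of length 1 it cycles with period 7.
The value 6 first appears (with k ≥ 1) at t(4).

4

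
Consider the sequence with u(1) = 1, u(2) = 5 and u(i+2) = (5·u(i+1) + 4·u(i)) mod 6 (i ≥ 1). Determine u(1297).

1

Computing terms: u(1) = 1, u(2) = 5, u(3) = 5, u(4) = 3, u(5) = 5, u(6) = 1, u(7) = 1, u(8) = 3, u(9) = 1, u(10) = 5.
The sequence repeats with period 8.
So u(1297) = u(1 + ((1297-1) mod 8)) = u(1) = 1.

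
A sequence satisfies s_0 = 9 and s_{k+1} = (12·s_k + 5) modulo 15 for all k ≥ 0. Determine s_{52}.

14

Listing terms: s_0 = 9,  s_1 = 8,  s_2 = 11,  s_3 = 2,  s_4 = 14,  s_5 = 8.
Since s_5 = s_1 = 8, the sequence is eventually periodic: after a pre-period of length 1 it cycles with period 4.
For k ≥ 1, s_k depends only on (k - 1) mod 4. (52 - 1) mod 4 = 3, so s_{52} = s_4 = 14.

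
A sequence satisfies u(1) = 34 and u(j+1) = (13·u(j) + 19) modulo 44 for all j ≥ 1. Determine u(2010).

13

Computing terms: u(1) = 34,  u(2) = 21,  u(3) = 28,  u(4) = 31,  u(5) = 26,  u(6) = 5,  u(7) = 40,  u(8) = 11,  u(9) = 30,  u(10) = 13,  u(11) = 12,  u(12) = 43,  u(13) = 6,  u(14) = 9,  u(15) = 4,  u(16) = 27,  u(17) = 18,  u(18) = 33,  u(19) = 8,  u(20) = 35,  u(21) = 34.
Since u(21) = u(1) = 34, the sequence is periodic with period 20.
(2010 - 1) mod 20 = 9, so u(2010) = u(10) = 13.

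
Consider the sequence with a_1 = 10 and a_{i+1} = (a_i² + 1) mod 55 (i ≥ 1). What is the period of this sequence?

Computing terms: a_1 = 10,  a_2 = 46,  a_3 = 27,  a_4 = 15,  a_5 = 6,  a_6 = 37,  a_7 = 50,  a_8 = 26,  a_9 = 17,  a_{10} = 15.
Since a_{10} = a_4 = 15, the sequence is eventually periodic: after a pre-period of length 3 it cycles with period 6.

6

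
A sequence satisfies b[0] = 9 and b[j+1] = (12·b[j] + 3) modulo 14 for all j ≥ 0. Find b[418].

Computing terms: b[0] = 9; b[1] = 13; b[2] = 5; b[3] = 7; b[4] = 3; b[5] = 11; b[6] = 9.
Since b[6] = b[0] = 9, the sequence is periodic with period 6.
So b[418] = b[0 + ((418-0) mod 6)] = b[4] = 3.

3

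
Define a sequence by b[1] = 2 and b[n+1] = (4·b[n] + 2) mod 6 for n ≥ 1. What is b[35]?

4

b[1] = 2; b[2] = 4; b[3] = 0; b[4] = 2.
The sequence repeats with period 3.
(35 - 1) mod 3 = 1, so b[35] = b[2] = 4.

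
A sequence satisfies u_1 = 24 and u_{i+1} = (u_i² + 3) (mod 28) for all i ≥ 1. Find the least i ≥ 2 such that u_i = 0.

Computing terms: u_1 = 24; u_2 = 19; u_3 = 0; u_4 = 3; u_5 = 12; u_6 = 7; u_7 = 24.
Since u_7 = u_1 = 24, the sequence is periodic with period 6.
The value 0 first appears (with i ≥ 2) at u_3.

3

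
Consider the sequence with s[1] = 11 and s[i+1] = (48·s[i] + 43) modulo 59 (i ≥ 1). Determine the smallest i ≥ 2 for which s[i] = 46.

We have s[1] = 11, s[2] = 40, s[3] = 16, s[4] = 44, s[5] = 31, s[6] = 56, s[7] = 17, s[8] = 33, s[9] = 34, s[10] = 23, s[11] = 26, s[12] = 52, s[13] = 2, s[14] = 21, s[15] = 48, s[16] = 46, s[17] = 9, s[18] = 3, s[19] = 10, s[20] = 51, s[21] = 13, s[22] = 18, s[23] = 22, s[24] = 37, s[25] = 49, s[26] = 35, s[27] = 12, s[28] = 29, s[29] = 19, s[30] = 11.
Since s[30] = s[1] = 11, the sequence is periodic with period 29.
The value 46 first appears (with i ≥ 2) at s[16].

16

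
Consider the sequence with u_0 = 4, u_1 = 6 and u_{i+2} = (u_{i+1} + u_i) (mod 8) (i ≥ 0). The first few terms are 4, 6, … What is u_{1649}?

2

u_0 = 4,  u_1 = 6,  u_2 = 2,  u_3 = 0,  u_4 = 2,  u_5 = 2,  u_6 = 4,  u_7 = 6.
The sequence repeats with period 6.
So u_{1649} = u_{0 + ((1649-0) mod 6)} = u_5 = 2.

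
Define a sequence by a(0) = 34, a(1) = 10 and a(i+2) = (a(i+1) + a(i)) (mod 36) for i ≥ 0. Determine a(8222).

We have a(0) = 34,  a(1) = 10,  a(2) = 8,  a(3) = 18,  a(4) = 26,  a(5) = 8,  a(6) = 34,  a(7) = 6,  a(8) = 4,  a(9) = 10,  a(10) = 14,  a(11) = 24,  a(12) = 2,  a(13) = 26,  a(14) = 28,  a(15) = 18,  a(16) = 10,  a(17) = 28,  a(18) = 2,  a(19) = 30,  a(20) = 32,  a(21) = 26,  a(22) = 22,  a(23) = 12,  a(24) = 34,  a(25) = 10.
The sequence repeats with period 24.
So a(8222) = a(0 + ((8222-0) mod 24)) = a(14) = 28.

28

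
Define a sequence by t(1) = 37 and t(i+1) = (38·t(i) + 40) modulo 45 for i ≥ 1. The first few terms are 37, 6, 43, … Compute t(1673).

22

We have t(1) = 37, t(2) = 6, t(3) = 43, t(4) = 9, t(5) = 22, t(6) = 21, t(7) = 28, t(8) = 24, t(9) = 7, t(10) = 36, t(11) = 13, t(12) = 39, t(13) = 37.
Since t(13) = t(1) = 37, the sequence is periodic with period 12.
(1673 - 1) mod 12 = 4, so t(1673) = t(5) = 22.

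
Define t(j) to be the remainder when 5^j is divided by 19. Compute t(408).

Computing terms: t(0) = 1; t(1) = 5; t(2) = 6; t(3) = 11; t(4) = 17; t(5) = 9; t(6) = 7; t(7) = 16; t(8) = 4; t(9) = 1.
The sequence repeats with period 9.
(408 - 0) mod 9 = 3, so t(408) = t(3) = 11.

11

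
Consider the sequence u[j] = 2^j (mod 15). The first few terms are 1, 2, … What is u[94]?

4

Computing terms: u[0] = 1; u[1] = 2; u[2] = 4; u[3] = 8; u[4] = 1.
Since u[4] = u[0] = 1, the sequence is periodic with period 4.
So u[94] = u[0 + ((94-0) mod 4)] = u[2] = 4.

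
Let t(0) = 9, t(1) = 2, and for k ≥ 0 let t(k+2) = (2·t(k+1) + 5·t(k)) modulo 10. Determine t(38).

9

Listing terms: t(0) = 9, t(1) = 2, t(2) = 9, t(3) = 8, t(4) = 1, t(5) = 2, t(6) = 9.
Since (t(5), t(6)) = (t(1), t(2)) = (2, 9) (two consecutive terms determine the rest), the sequence is eventually periodic: after a pre-period of length 1 it cycles with period 4.
For k ≥ 1, t(k) depends only on (k - 1) mod 4. (38 - 1) mod 4 = 1, so t(38) = t(2) = 9.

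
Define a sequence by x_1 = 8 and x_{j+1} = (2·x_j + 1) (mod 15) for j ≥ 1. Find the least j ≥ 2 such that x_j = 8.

Computing terms: x_1 = 8,  x_2 = 2,  x_3 = 5,  x_4 = 11,  x_5 = 8.
Since x_5 = x_1 = 8, the sequence is periodic with period 4.
The value 8 next appears (with j ≥ 2) at x_5.

5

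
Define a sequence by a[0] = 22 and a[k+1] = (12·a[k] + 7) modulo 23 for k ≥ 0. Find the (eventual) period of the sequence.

We have a[0] = 22, a[1] = 18, a[2] = 16, a[3] = 15, a[4] = 3, a[5] = 20, a[6] = 17, a[7] = 4, a[8] = 9, a[9] = 0, a[10] = 7, a[11] = 22.
Since a[11] = a[0] = 22, the sequence is periodic with period 11.

11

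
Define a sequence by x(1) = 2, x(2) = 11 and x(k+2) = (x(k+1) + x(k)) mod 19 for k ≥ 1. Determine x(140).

1

x(1) = 2, x(2) = 11, x(3) = 13, x(4) = 5, x(5) = 18, x(6) = 4, x(7) = 3, x(8) = 7, x(9) = 10, x(10) = 17, x(11) = 8, x(12) = 6, x(13) = 14, x(14) = 1, x(15) = 15, x(16) = 16, x(17) = 12, x(18) = 9, x(19) = 2, x(20) = 11.
The sequence repeats with period 18.
(140 - 1) mod 18 = 13, so x(140) = x(14) = 1.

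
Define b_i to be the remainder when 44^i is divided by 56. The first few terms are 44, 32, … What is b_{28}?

16

Listing terms: b_1 = 44,  b_2 = 32,  b_3 = 8,  b_4 = 16,  b_5 = 32.
Since b_5 = b_2 = 32, the sequence is eventually periodic: after a pre-period of length 1 it cycles with period 3.
For i ≥ 2, b_i depends only on (i - 2) mod 3. (28 - 2) mod 3 = 2, so b_{28} = b_4 = 16.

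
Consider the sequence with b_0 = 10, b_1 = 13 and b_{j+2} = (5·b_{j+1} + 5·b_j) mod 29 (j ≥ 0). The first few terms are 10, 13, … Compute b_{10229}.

27

b_0 = 10; b_1 = 13; b_2 = 28; b_3 = 2; b_4 = 5; b_5 = 6; b_6 = 26; b_7 = 15; b_8 = 2; b_9 = 27; b_{10} = 0; b_{11} = 19; b_{12} = 8; b_{13} = 19; b_{14} = 19; b_{15} = 16; b_{16} = 1; b_{17} = 27; b_{18} = 24; b_{19} = 23; b_{20} = 3; b_{21} = 14; b_{22} = 27; b_{23} = 2; b_{24} = 0; b_{25} = 10; b_{26} = 21; b_{27} = 10; b_{28} = 10; b_{29} = 13.
Since (b_{28}, b_{29}) = (b_0, b_1) = (10, 13) (two consecutive terms determine the rest), the sequence is periodic with period 28.
So b_{10229} = b_{0 + ((10229-0) mod 28)} = b_9 = 27.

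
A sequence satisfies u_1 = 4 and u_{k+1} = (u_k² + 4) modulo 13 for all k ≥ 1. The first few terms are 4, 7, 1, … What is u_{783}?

u_1 = 4, u_2 = 7, u_3 = 1, u_4 = 5, u_5 = 3, u_6 = 0, u_7 = 4.
The sequence repeats with period 6.
So u_{783} = u_{1 + ((783-1) mod 6)} = u_3 = 1.

1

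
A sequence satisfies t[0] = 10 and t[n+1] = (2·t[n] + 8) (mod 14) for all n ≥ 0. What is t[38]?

8

t[0] = 10; t[1] = 0; t[2] = 8; t[3] = 10.
Since t[3] = t[0] = 10, the sequence is periodic with period 3.
So t[38] = t[0 + ((38-0) mod 3)] = t[2] = 8.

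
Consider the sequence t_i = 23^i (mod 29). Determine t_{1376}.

20

t_0 = 1; t_1 = 23; t_2 = 7; t_3 = 16; t_4 = 20; t_5 = 25; t_6 = 24; t_7 = 1.
Since t_7 = t_0 = 1, the sequence is periodic with period 7.
So t_{1376} = t_{0 + ((1376-0) mod 7)} = t_4 = 20.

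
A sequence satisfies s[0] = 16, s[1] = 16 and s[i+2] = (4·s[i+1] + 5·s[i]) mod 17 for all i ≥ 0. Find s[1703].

3

Computing terms: s[0] = 16,  s[1] = 16,  s[2] = 8,  s[3] = 10,  s[4] = 12,  s[5] = 13,  s[6] = 10,  s[7] = 3,  s[8] = 11,  s[9] = 8,  s[10] = 2,  s[11] = 14,  s[12] = 15,  s[13] = 11,  s[14] = 0,  s[15] = 4,  s[16] = 16,  s[17] = 16.
The sequence repeats with period 16.
So s[1703] = s[0 + ((1703-0) mod 16)] = s[7] = 3.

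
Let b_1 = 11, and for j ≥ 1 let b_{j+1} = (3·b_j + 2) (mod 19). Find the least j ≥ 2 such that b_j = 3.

18

Computing terms: b_1 = 11; b_2 = 16; b_3 = 12; b_4 = 0; b_5 = 2; b_6 = 8; b_7 = 7; b_8 = 4; b_9 = 14; b_{10} = 6; b_{11} = 1; b_{12} = 5; b_{13} = 17; b_{14} = 15; b_{15} = 9; b_{16} = 10; b_{17} = 13; b_{18} = 3; b_{19} = 11.
Since b_{19} = b_1 = 11, the sequence is periodic with period 18.
The value 3 first appears (with j ≥ 2) at b_{18}.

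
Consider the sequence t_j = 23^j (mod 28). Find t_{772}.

9

Listing terms: t_1 = 23,  t_2 = 25,  t_3 = 15,  t_4 = 9,  t_5 = 11,  t_6 = 1,  t_7 = 23.
Since t_7 = t_1 = 23, the sequence is periodic with period 6.
(772 - 1) mod 6 = 3, so t_{772} = t_4 = 9.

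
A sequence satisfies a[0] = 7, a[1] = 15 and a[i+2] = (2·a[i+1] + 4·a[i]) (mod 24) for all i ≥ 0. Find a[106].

Computing terms: a[0] = 7, a[1] = 15, a[2] = 10, a[3] = 8, a[4] = 8, a[5] = 0, a[6] = 8, a[7] = 16, a[8] = 16, a[9] = 0, a[10] = 16, a[11] = 8, a[12] = 8.
Since (a[11], a[12]) = (a[3], a[4]) = (8, 8) (two consecutive terms determine the rest), the sequence is eventually periodic: after a pre-period of length 3 it cycles with period 8.
For i ≥ 3, a[i] depends only on (i - 3) mod 8. (106 - 3) mod 8 = 7, so a[106] = a[10] = 16.

16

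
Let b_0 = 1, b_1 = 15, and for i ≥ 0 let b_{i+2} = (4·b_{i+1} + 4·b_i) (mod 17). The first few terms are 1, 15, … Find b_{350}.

6

b_0 = 1, b_1 = 15, b_2 = 13, b_3 = 10, b_4 = 7, b_5 = 0, b_6 = 11, b_7 = 10, b_8 = 16, b_9 = 2, b_{10} = 4, b_{11} = 7, b_{12} = 10, b_{13} = 0, b_{14} = 6, b_{15} = 7, b_{16} = 1, b_{17} = 15.
Since (b_{16}, b_{17}) = (b_0, b_1) = (1, 15) (two consecutive terms determine the rest), the sequence is periodic with period 16.
(350 - 0) mod 16 = 14, so b_{350} = b_{14} = 6.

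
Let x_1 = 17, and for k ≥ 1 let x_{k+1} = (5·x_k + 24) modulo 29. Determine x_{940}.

Computing terms: x_1 = 17,  x_2 = 22,  x_3 = 18,  x_4 = 27,  x_5 = 14,  x_6 = 7,  x_7 = 1,  x_8 = 0,  x_9 = 24,  x_{10} = 28,  x_{11} = 19,  x_{12} = 3,  x_{13} = 10,  x_{14} = 16,  x_{15} = 17.
Since x_{15} = x_1 = 17, the sequence is periodic with period 14.
(940 - 1) mod 14 = 1, so x_{940} = x_2 = 22.

22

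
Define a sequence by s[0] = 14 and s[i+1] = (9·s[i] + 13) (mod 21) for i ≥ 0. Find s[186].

7

We have s[0] = 14; s[1] = 13; s[2] = 4; s[3] = 7; s[4] = 13.
Since s[4] = s[1] = 13, the sequence is eventually periodic: after a pre-period of length 1 it cycles with period 3.
For i ≥ 1, s[i] depends only on (i - 1) mod 3. (186 - 1) mod 3 = 2, so s[186] = s[3] = 7.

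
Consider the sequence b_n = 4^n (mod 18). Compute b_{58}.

Computing terms: b_1 = 4,  b_2 = 16,  b_3 = 10,  b_4 = 4.
The sequence repeats with period 3.
So b_{58} = b_{1 + ((58-1) mod 3)} = b_1 = 4.

4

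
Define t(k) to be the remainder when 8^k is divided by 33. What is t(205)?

32

Listing terms: t(1) = 8, t(2) = 31, t(3) = 17, t(4) = 4, t(5) = 32, t(6) = 25, t(7) = 2, t(8) = 16, t(9) = 29, t(10) = 1, t(11) = 8.
The sequence repeats with period 10.
So t(205) = t(1 + ((205-1) mod 10)) = t(5) = 32.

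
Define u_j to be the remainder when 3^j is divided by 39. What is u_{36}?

27

We have u_0 = 1, u_1 = 3, u_2 = 9, u_3 = 27, u_4 = 3.
Since u_4 = u_1 = 3, the sequence is eventually periodic: after a pre-period of length 1 it cycles with period 3.
For j ≥ 1, u_j depends only on (j - 1) mod 3. (36 - 1) mod 3 = 2, so u_{36} = u_3 = 27.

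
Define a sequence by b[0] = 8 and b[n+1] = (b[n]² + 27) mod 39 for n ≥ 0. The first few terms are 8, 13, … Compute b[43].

28

Listing terms: b[0] = 8; b[1] = 13; b[2] = 1; b[3] = 28; b[4] = 31; b[5] = 13.
Since b[5] = b[1] = 13, the sequence is eventually periodic: after a pre-period of length 1 it cycles with period 4.
For n ≥ 1, b[n] depends only on (n - 1) mod 4. (43 - 1) mod 4 = 2, so b[43] = b[3] = 28.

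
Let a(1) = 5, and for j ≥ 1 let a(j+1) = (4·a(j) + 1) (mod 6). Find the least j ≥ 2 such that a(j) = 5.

We have a(1) = 5,  a(2) = 3,  a(3) = 1,  a(4) = 5.
The sequence repeats with period 3.
The value 5 next appears (with j ≥ 2) at a(4).

4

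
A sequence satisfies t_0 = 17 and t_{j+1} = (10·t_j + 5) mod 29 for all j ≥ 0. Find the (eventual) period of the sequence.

28

Computing terms: t_0 = 17,  t_1 = 1,  t_2 = 15,  t_3 = 10,  t_4 = 18,  t_5 = 11,  t_6 = 28,  t_7 = 24,  t_8 = 13,  t_9 = 19,  t_{10} = 21,  t_{11} = 12,  t_{12} = 9,  t_{13} = 8,  t_{14} = 27,  t_{15} = 14,  t_{16} = 0,  t_{17} = 5,  t_{18} = 26,  t_{19} = 4,  t_{20} = 16,  t_{21} = 20,  t_{22} = 2,  t_{23} = 25,  t_{24} = 23,  t_{25} = 3,  t_{26} = 6,  t_{27} = 7,  t_{28} = 17.
The sequence repeats with period 28.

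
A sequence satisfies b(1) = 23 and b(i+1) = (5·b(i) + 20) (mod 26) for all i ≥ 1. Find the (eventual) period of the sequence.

b(1) = 23,  b(2) = 5,  b(3) = 19,  b(4) = 11,  b(5) = 23.
Since b(5) = b(1) = 23, the sequence is periodic with period 4.

4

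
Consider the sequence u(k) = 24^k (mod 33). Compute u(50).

Listing terms: u(0) = 1,  u(1) = 24,  u(2) = 15,  u(3) = 30,  u(4) = 27,  u(5) = 21,  u(6) = 9,  u(7) = 18,  u(8) = 3,  u(9) = 6,  u(10) = 12,  u(11) = 24.
Since u(11) = u(1) = 24, the sequence is eventually periodic: after a pre-period of length 1 it cycles with period 10.
For k ≥ 1, u(k) depends only on (k - 1) mod 10. (50 - 1) mod 10 = 9, so u(50) = u(10) = 12.

12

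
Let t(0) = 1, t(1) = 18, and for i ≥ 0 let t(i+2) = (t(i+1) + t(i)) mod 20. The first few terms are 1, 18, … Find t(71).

17

Computing terms: t(0) = 1; t(1) = 18; t(2) = 19; t(3) = 17; t(4) = 16; t(5) = 13; t(6) = 9; t(7) = 2; t(8) = 11; t(9) = 13; t(10) = 4; t(11) = 17; t(12) = 1; t(13) = 18.
The sequence repeats with period 12.
(71 - 0) mod 12 = 11, so t(71) = t(11) = 17.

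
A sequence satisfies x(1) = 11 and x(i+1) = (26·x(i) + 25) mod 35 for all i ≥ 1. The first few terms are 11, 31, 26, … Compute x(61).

Listing terms: x(1) = 11; x(2) = 31; x(3) = 26; x(4) = 1; x(5) = 16; x(6) = 21; x(7) = 11.
Since x(7) = x(1) = 11, the sequence is periodic with period 6.
So x(61) = x(1 + ((61-1) mod 6)) = x(1) = 11.

11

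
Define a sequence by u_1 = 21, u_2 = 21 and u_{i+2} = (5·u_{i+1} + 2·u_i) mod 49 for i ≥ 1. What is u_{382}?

u_1 = 21,  u_2 = 21,  u_3 = 0,  u_4 = 42,  u_5 = 14,  u_6 = 7,  u_7 = 14,  u_8 = 35,  u_9 = 7,  u_{10} = 7,  u_{11} = 0,  u_{12} = 14,  u_{13} = 21,  u_{14} = 35,  u_{15} = 21,  u_{16} = 28,  u_{17} = 35,  u_{18} = 35,  u_{19} = 0,  u_{20} = 21,  u_{21} = 7,  u_{22} = 28,  u_{23} = 7,  u_{24} = 42,  u_{25} = 28,  u_{26} = 28,  u_{27} = 0,  u_{28} = 7,  u_{29} = 35,  u_{30} = 42,  u_{31} = 35,  u_{32} = 14,  u_{33} = 42,  u_{34} = 42,  u_{35} = 0,  u_{36} = 35,  u_{37} = 28,  u_{38} = 14,  u_{39} = 28,  u_{40} = 21,  u_{41} = 14,  u_{42} = 14,  u_{43} = 0,  u_{44} = 28,  u_{45} = 42,  u_{46} = 21,  u_{47} = 42,  u_{48} = 7,  u_{49} = 21,  u_{50} = 21.
Since (u_{49}, u_{50}) = (u_1, u_2) = (21, 21) (two consecutive terms determine the rest), the sequence is periodic with period 48.
So u_{382} = u_{1 + ((382-1) mod 48)} = u_{46} = 21.

21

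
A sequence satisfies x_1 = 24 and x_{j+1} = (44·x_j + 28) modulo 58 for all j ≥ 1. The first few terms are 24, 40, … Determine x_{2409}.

x_1 = 24; x_2 = 40; x_3 = 48; x_4 = 52; x_5 = 54; x_6 = 26; x_7 = 12; x_8 = 34; x_9 = 16; x_{10} = 36; x_{11} = 46; x_{12} = 22; x_{13} = 10; x_{14} = 4; x_{15} = 30; x_{16} = 14; x_{17} = 6; x_{18} = 2; x_{19} = 0; x_{20} = 28; x_{21} = 42; x_{22} = 20; x_{23} = 38; x_{24} = 18; x_{25} = 8; x_{26} = 32; x_{27} = 44; x_{28} = 50; x_{29} = 24.
Since x_{29} = x_1 = 24, the sequence is periodic with period 28.
So x_{2409} = x_{1 + ((2409-1) mod 28)} = x_1 = 24.

24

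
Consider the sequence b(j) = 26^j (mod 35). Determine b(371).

31

b(1) = 26,  b(2) = 11,  b(3) = 6,  b(4) = 16,  b(5) = 31,  b(6) = 1,  b(7) = 26.
Since b(7) = b(1) = 26, the sequence is periodic with period 6.
(371 - 1) mod 6 = 4, so b(371) = b(5) = 31.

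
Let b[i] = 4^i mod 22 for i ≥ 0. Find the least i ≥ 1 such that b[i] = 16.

We have b[0] = 1, b[1] = 4, b[2] = 16, b[3] = 20, b[4] = 14, b[5] = 12, b[6] = 4.
Since b[6] = b[1] = 4, the sequence is eventually periodic: after a pre-period of length 1 it cycles with period 5.
The value 16 first appears (with i ≥ 1) at b[2].

2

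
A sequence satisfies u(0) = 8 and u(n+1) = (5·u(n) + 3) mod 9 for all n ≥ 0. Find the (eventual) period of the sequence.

Computing terms: u(0) = 8, u(1) = 7, u(2) = 2, u(3) = 4, u(4) = 5, u(5) = 1, u(6) = 8.
Since u(6) = u(0) = 8, the sequence is periodic with period 6.

6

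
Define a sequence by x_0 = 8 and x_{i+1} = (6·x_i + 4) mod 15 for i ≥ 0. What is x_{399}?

4

We have x_0 = 8; x_1 = 7; x_2 = 1; x_3 = 10; x_4 = 4; x_5 = 13; x_6 = 7.
Since x_6 = x_1 = 7, the sequence is eventually periodic: after a pre-period of length 1 it cycles with period 5.
For i ≥ 1, x_i depends only on (i - 1) mod 5. (399 - 1) mod 5 = 3, so x_{399} = x_4 = 4.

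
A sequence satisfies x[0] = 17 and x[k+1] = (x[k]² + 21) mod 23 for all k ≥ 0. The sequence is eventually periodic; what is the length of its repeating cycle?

5

Listing terms: x[0] = 17, x[1] = 11, x[2] = 4, x[3] = 14, x[4] = 10, x[5] = 6, x[6] = 11.
Since x[6] = x[1] = 11, the sequence is eventually periodic: after a pre-period of length 1 it cycles with period 5.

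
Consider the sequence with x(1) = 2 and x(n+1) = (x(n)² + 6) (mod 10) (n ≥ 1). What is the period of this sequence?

3

We have x(1) = 2; x(2) = 0; x(3) = 6; x(4) = 2.
Since x(4) = x(1) = 2, the sequence is periodic with period 3.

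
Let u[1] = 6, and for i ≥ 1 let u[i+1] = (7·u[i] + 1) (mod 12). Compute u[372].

We have u[1] = 6, u[2] = 7, u[3] = 2, u[4] = 3, u[5] = 10, u[6] = 11, u[7] = 6.
The sequence repeats with period 6.
So u[372] = u[1 + ((372-1) mod 6)] = u[6] = 11.

11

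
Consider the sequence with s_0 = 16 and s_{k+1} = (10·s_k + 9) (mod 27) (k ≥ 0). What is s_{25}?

Listing terms: s_0 = 16, s_1 = 7, s_2 = 25, s_3 = 16.
The sequence repeats with period 3.
(25 - 0) mod 3 = 1, so s_{25} = s_1 = 7.

7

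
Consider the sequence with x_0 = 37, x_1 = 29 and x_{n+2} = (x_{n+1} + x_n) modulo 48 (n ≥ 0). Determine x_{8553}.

x_0 = 37; x_1 = 29; x_2 = 18; x_3 = 47; x_4 = 17; x_5 = 16; x_6 = 33; x_7 = 1; x_8 = 34; x_9 = 35; x_{10} = 21; x_{11} = 8; x_{12} = 29; x_{13} = 37; x_{14} = 18; x_{15} = 7; x_{16} = 25; x_{17} = 32; x_{18} = 9; x_{19} = 41; x_{20} = 2; x_{21} = 43; x_{22} = 45; x_{23} = 40; x_{24} = 37; x_{25} = 29.
The sequence repeats with period 24.
So x_{8553} = x_{0 + ((8553-0) mod 24)} = x_9 = 35.

35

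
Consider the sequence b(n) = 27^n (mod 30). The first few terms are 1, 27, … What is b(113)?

27

We have b(0) = 1; b(1) = 27; b(2) = 9; b(3) = 3; b(4) = 21; b(5) = 27.
Since b(5) = b(1) = 27, the sequence is eventually periodic: after a pre-period of length 1 it cycles with period 4.
For n ≥ 1, b(n) depends only on (n - 1) mod 4. (113 - 1) mod 4 = 0, so b(113) = b(1) = 27.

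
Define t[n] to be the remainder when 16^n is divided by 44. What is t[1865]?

12

Computing terms: t[1] = 16; t[2] = 36; t[3] = 4; t[4] = 20; t[5] = 12; t[6] = 16.
The sequence repeats with period 5.
(1865 - 1) mod 5 = 4, so t[1865] = t[5] = 12.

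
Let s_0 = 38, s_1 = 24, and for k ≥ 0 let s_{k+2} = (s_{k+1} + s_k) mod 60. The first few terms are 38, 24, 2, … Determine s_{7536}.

38

We have s_0 = 38,  s_1 = 24,  s_2 = 2,  s_3 = 26,  s_4 = 28,  s_5 = 54,  s_6 = 22,  s_7 = 16,  s_8 = 38,  s_9 = 54,  s_{10} = 32,  s_{11} = 26,  s_{12} = 58,  s_{13} = 24,  s_{14} = 22,  s_{15} = 46,  s_{16} = 8,  s_{17} = 54,  s_{18} = 2,  s_{19} = 56,  s_{20} = 58,  s_{21} = 54,  s_{22} = 52,  s_{23} = 46,  s_{24} = 38,  s_{25} = 24.
The sequence repeats with period 24.
(7536 - 0) mod 24 = 0, so s_{7536} = s_0 = 38.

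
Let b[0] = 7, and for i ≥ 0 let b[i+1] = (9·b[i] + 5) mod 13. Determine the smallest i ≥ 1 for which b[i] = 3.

Computing terms: b[0] = 7,  b[1] = 3,  b[2] = 6,  b[3] = 7.
Since b[3] = b[0] = 7, the sequence is periodic with period 3.
The value 3 first appears (with i ≥ 1) at b[1].

1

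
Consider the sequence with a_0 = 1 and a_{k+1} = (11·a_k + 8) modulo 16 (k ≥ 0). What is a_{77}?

3

a_0 = 1, a_1 = 3, a_2 = 9, a_3 = 11, a_4 = 1.
The sequence repeats with period 4.
So a_{77} = a_{0 + ((77-0) mod 4)} = a_1 = 3.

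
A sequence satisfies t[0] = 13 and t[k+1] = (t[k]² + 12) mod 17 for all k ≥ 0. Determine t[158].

14

Listing terms: t[0] = 13,  t[1] = 11,  t[2] = 14,  t[3] = 4,  t[4] = 11.
Since t[4] = t[1] = 11, the sequence is eventually periodic: after a pre-period of length 1 it cycles with period 3.
For k ≥ 1, t[k] depends only on (k - 1) mod 3. (158 - 1) mod 3 = 1, so t[158] = t[2] = 14.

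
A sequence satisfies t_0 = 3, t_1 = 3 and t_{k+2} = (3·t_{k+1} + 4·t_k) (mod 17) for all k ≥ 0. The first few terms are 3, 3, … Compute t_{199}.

7

We have t_0 = 3; t_1 = 3; t_2 = 4; t_3 = 7; t_4 = 3; t_5 = 3.
Since (t_4, t_5) = (t_0, t_1) = (3, 3) (two consecutive terms determine the rest), the sequence is periodic with period 4.
(199 - 0) mod 4 = 3, so t_{199} = t_3 = 7.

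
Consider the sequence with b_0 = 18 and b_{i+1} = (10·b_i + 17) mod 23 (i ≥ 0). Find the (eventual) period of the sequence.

Listing terms: b_0 = 18; b_1 = 13; b_2 = 9; b_3 = 15; b_4 = 6; b_5 = 8; b_6 = 5; b_7 = 21; b_8 = 20; b_9 = 10; b_{10} = 2; b_{11} = 14; b_{12} = 19; b_{13} = 0; b_{14} = 17; b_{15} = 3; b_{16} = 1; b_{17} = 4; b_{18} = 11; b_{19} = 12; b_{20} = 22; b_{21} = 7; b_{22} = 18.
The sequence repeats with period 22.

22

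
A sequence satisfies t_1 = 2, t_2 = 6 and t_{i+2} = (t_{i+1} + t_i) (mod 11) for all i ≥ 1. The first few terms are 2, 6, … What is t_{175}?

0

Computing terms: t_1 = 2,  t_2 = 6,  t_3 = 8,  t_4 = 3,  t_5 = 0,  t_6 = 3,  t_7 = 3,  t_8 = 6,  t_9 = 9,  t_{10} = 4,  t_{11} = 2,  t_{12} = 6.
Since (t_{11}, t_{12}) = (t_1, t_2) = (2, 6) (two consecutive terms determine the rest), the sequence is periodic with period 10.
(175 - 1) mod 10 = 4, so t_{175} = t_5 = 0.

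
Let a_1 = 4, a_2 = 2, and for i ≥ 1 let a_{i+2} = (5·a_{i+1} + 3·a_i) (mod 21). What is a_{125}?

Computing terms: a_1 = 4,  a_2 = 2,  a_3 = 1,  a_4 = 11,  a_5 = 16,  a_6 = 8,  a_7 = 4,  a_8 = 2.
Since (a_7, a_8) = (a_1, a_2) = (4, 2) (two consecutive terms determine the rest), the sequence is periodic with period 6.
(125 - 1) mod 6 = 4, so a_{125} = a_5 = 16.

16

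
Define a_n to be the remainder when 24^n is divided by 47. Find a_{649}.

25

Computing terms: a_1 = 24,  a_2 = 12,  a_3 = 6,  a_4 = 3,  a_5 = 25,  a_6 = 36,  a_7 = 18,  a_8 = 9,  a_9 = 28,  a_{10} = 14,  a_{11} = 7,  a_{12} = 27,  a_{13} = 37,  a_{14} = 42,  a_{15} = 21,  a_{16} = 34,  a_{17} = 17,  a_{18} = 32,  a_{19} = 16,  a_{20} = 8,  a_{21} = 4,  a_{22} = 2,  a_{23} = 1,  a_{24} = 24.
Since a_{24} = a_1 = 24, the sequence is periodic with period 23.
(649 - 1) mod 23 = 4, so a_{649} = a_5 = 25.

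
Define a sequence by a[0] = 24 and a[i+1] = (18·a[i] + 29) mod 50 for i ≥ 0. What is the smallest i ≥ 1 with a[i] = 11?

We have a[0] = 24; a[1] = 11; a[2] = 27; a[3] = 15; a[4] = 49; a[5] = 11.
Since a[5] = a[1] = 11, the sequence is eventually periodic: after a pre-period of length 1 it cycles with period 4.
The value 11 first appears (with i ≥ 1) at a[1].

1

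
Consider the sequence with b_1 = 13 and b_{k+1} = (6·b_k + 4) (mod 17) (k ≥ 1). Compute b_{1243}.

Listing terms: b_1 = 13; b_2 = 14; b_3 = 3; b_4 = 5; b_5 = 0; b_6 = 4; b_7 = 11; b_8 = 2; b_9 = 16; b_{10} = 15; b_{11} = 9; b_{12} = 7; b_{13} = 12; b_{14} = 8; b_{15} = 1; b_{16} = 10; b_{17} = 13.
Since b_{17} = b_1 = 13, the sequence is periodic with period 16.
(1243 - 1) mod 16 = 10, so b_{1243} = b_{11} = 9.

9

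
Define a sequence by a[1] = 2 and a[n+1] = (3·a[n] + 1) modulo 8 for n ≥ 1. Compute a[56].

3

Listing terms: a[1] = 2,  a[2] = 7,  a[3] = 6,  a[4] = 3,  a[5] = 2.
The sequence repeats with period 4.
So a[56] = a[1 + ((56-1) mod 4)] = a[4] = 3.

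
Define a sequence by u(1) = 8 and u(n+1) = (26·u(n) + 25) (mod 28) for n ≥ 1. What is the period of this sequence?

Computing terms: u(1) = 8, u(2) = 9, u(3) = 7, u(4) = 11, u(5) = 3, u(6) = 19, u(7) = 15, u(8) = 23, u(9) = 7.
Since u(9) = u(3) = 7, the sequence is eventually periodic: after a pre-period of length 2 it cycles with period 6.

6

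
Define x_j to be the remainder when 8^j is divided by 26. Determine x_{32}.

14

We have x_0 = 1,  x_1 = 8,  x_2 = 12,  x_3 = 18,  x_4 = 14,  x_5 = 8.
Since x_5 = x_1 = 8, the sequence is eventually periodic: after a pre-period of length 1 it cycles with period 4.
For j ≥ 1, x_j depends only on (j - 1) mod 4. (32 - 1) mod 4 = 3, so x_{32} = x_4 = 14.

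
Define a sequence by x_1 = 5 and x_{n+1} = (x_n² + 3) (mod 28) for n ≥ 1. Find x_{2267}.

We have x_1 = 5, x_2 = 0, x_3 = 3, x_4 = 12, x_5 = 7, x_6 = 24, x_7 = 19, x_8 = 0.
Since x_8 = x_2 = 0, the sequence is eventually periodic: after a pre-period of length 1 it cycles with period 6.
For n ≥ 2, x_n depends only on (n - 2) mod 6. (2267 - 2) mod 6 = 3, so x_{2267} = x_5 = 7.

7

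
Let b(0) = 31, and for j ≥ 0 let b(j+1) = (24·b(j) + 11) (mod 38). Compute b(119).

Computing terms: b(0) = 31, b(1) = 33, b(2) = 5, b(3) = 17, b(4) = 1, b(5) = 35, b(6) = 15, b(7) = 29, b(8) = 23, b(9) = 31.
Since b(9) = b(0) = 31, the sequence is periodic with period 9.
(119 - 0) mod 9 = 2, so b(119) = b(2) = 5.

5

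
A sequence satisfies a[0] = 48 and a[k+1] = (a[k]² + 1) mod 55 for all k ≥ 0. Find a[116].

Listing terms: a[0] = 48,  a[1] = 50,  a[2] = 26,  a[3] = 17,  a[4] = 15,  a[5] = 6,  a[6] = 37,  a[7] = 50.
Since a[7] = a[1] = 50, the sequence is eventually periodic: after a pre-period of length 1 it cycles with period 6.
For k ≥ 1, a[k] depends only on (k - 1) mod 6. (116 - 1) mod 6 = 1, so a[116] = a[2] = 26.

26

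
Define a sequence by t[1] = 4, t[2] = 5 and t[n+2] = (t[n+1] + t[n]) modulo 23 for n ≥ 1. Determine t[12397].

18

t[1] = 4, t[2] = 5, t[3] = 9, t[4] = 14, t[5] = 0, t[6] = 14, t[7] = 14, t[8] = 5, t[9] = 19, t[10] = 1, t[11] = 20, t[12] = 21, t[13] = 18, t[14] = 16, t[15] = 11, t[16] = 4, t[17] = 15, t[18] = 19, t[19] = 11, t[20] = 7, t[21] = 18, t[22] = 2, t[23] = 20, t[24] = 22, t[25] = 19, t[26] = 18, t[27] = 14, t[28] = 9, t[29] = 0, t[30] = 9, t[31] = 9, t[32] = 18, t[33] = 4, t[34] = 22, t[35] = 3, t[36] = 2, t[37] = 5, t[38] = 7, t[39] = 12, t[40] = 19, t[41] = 8, t[42] = 4, t[43] = 12, t[44] = 16, t[45] = 5, t[46] = 21, t[47] = 3, t[48] = 1, t[49] = 4, t[50] = 5.
Since (t[49], t[50]) = (t[1], t[2]) = (4, 5) (two consecutive terms determine the rest), the sequence is periodic with period 48.
So t[12397] = t[1 + ((12397-1) mod 48)] = t[13] = 18.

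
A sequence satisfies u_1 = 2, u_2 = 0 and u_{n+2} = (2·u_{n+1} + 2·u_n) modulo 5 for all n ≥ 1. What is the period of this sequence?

Listing terms: u_1 = 2,  u_2 = 0,  u_3 = 4,  u_4 = 3,  u_5 = 4,  u_6 = 4,  u_7 = 1,  u_8 = 0,  u_9 = 2,  u_{10} = 4,  u_{11} = 2,  u_{12} = 2,  u_{13} = 3,  u_{14} = 0,  u_{15} = 1,  u_{16} = 2,  u_{17} = 1,  u_{18} = 1,  u_{19} = 4,  u_{20} = 0,  u_{21} = 3,  u_{22} = 1,  u_{23} = 3,  u_{24} = 3,  u_{25} = 2,  u_{26} = 0.
Since (u_{25}, u_{26}) = (u_1, u_2) = (2, 0) (two consecutive terms determine the rest), the sequence is periodic with period 24.

24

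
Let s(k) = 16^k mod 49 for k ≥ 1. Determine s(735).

1

Listing terms: s(1) = 16; s(2) = 11; s(3) = 29; s(4) = 23; s(5) = 25; s(6) = 8; s(7) = 30; s(8) = 39; s(9) = 36; s(10) = 37; s(11) = 4; s(12) = 15; s(13) = 44; s(14) = 18; s(15) = 43; s(16) = 2; s(17) = 32; s(18) = 22; s(19) = 9; s(20) = 46; s(21) = 1; s(22) = 16.
The sequence repeats with period 21.
(735 - 1) mod 21 = 20, so s(735) = s(21) = 1.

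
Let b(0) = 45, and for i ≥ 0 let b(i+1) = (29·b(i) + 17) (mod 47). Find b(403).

32

We have b(0) = 45, b(1) = 6, b(2) = 3, b(3) = 10, b(4) = 25, b(5) = 37, b(6) = 9, b(7) = 43, b(8) = 42, b(9) = 13, b(10) = 18, b(11) = 22, b(12) = 44, b(13) = 24, b(14) = 8, b(15) = 14, b(16) = 0, b(17) = 17, b(18) = 40, b(19) = 2, b(20) = 28, b(21) = 30, b(22) = 41, b(23) = 31, b(24) = 23, b(25) = 26, b(26) = 19, b(27) = 4, b(28) = 39, b(29) = 20, b(30) = 33, b(31) = 34, b(32) = 16, b(33) = 11, b(34) = 7, b(35) = 32, b(36) = 5, b(37) = 21, b(38) = 15, b(39) = 29, b(40) = 12, b(41) = 36, b(42) = 27, b(43) = 1, b(44) = 46, b(45) = 35, b(46) = 45.
Since b(46) = b(0) = 45, the sequence is periodic with period 46.
(403 - 0) mod 46 = 35, so b(403) = b(35) = 32.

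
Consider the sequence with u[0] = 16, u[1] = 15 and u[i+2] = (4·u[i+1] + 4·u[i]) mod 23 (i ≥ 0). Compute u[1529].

Computing terms: u[0] = 16, u[1] = 15, u[2] = 9, u[3] = 4, u[4] = 6, u[5] = 17, u[6] = 0, u[7] = 22, u[8] = 19, u[9] = 3, u[10] = 19, u[11] = 19, u[12] = 14, u[13] = 17, u[14] = 9, u[15] = 12, u[16] = 15, u[17] = 16, u[18] = 9, u[19] = 8, u[20] = 22, u[21] = 5, u[22] = 16, u[23] = 15.
Since (u[22], u[23]) = (u[0], u[1]) = (16, 15) (two consecutive terms determine the rest), the sequence is periodic with period 22.
So u[1529] = u[0 + ((1529-0) mod 22)] = u[11] = 19.

19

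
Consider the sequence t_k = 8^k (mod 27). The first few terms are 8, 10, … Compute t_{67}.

8

Listing terms: t_1 = 8,  t_2 = 10,  t_3 = 26,  t_4 = 19,  t_5 = 17,  t_6 = 1,  t_7 = 8.
Since t_7 = t_1 = 8, the sequence is periodic with period 6.
(67 - 1) mod 6 = 0, so t_{67} = t_1 = 8.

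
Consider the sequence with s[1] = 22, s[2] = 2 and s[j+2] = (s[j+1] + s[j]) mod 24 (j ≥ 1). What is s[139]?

6

Listing terms: s[1] = 22; s[2] = 2; s[3] = 0; s[4] = 2; s[5] = 2; s[6] = 4; s[7] = 6; s[8] = 10; s[9] = 16; s[10] = 2; s[11] = 18; s[12] = 20; s[13] = 14; s[14] = 10; s[15] = 0; s[16] = 10; s[17] = 10; s[18] = 20; s[19] = 6; s[20] = 2; s[21] = 8; s[22] = 10; s[23] = 18; s[24] = 4; s[25] = 22; s[26] = 2.
The sequence repeats with period 24.
(139 - 1) mod 24 = 18, so s[139] = s[19] = 6.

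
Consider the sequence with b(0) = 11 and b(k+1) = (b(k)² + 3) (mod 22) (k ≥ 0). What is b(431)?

12

We have b(0) = 11, b(1) = 14, b(2) = 1, b(3) = 4, b(4) = 19, b(5) = 12, b(6) = 15, b(7) = 8, b(8) = 1.
Since b(8) = b(2) = 1, the sequence is eventually periodic: after a pre-period of length 2 it cycles with period 6.
For k ≥ 2, b(k) depends only on (k - 2) mod 6. (431 - 2) mod 6 = 3, so b(431) = b(5) = 12.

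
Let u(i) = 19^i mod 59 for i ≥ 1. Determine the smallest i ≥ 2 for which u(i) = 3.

12

Listing terms: u(1) = 19; u(2) = 7; u(3) = 15; u(4) = 49; u(5) = 46; u(6) = 48; u(7) = 27; u(8) = 41; u(9) = 12; u(10) = 51; u(11) = 25; u(12) = 3; u(13) = 57; u(14) = 21; u(15) = 45; u(16) = 29; u(17) = 20; u(18) = 26; u(19) = 22; u(20) = 5; u(21) = 36; u(22) = 35; u(23) = 16; u(24) = 9; u(25) = 53; u(26) = 4; u(27) = 17; u(28) = 28; u(29) = 1; u(30) = 19.
Since u(30) = u(1) = 19, the sequence is periodic with period 29.
The value 3 first appears (with i ≥ 2) at u(12).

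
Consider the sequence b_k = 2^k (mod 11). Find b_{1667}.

7

Computing terms: b_1 = 2,  b_2 = 4,  b_3 = 8,  b_4 = 5,  b_5 = 10,  b_6 = 9,  b_7 = 7,  b_8 = 3,  b_9 = 6,  b_{10} = 1,  b_{11} = 2.
Since b_{11} = b_1 = 2, the sequence is periodic with period 10.
(1667 - 1) mod 10 = 6, so b_{1667} = b_7 = 7.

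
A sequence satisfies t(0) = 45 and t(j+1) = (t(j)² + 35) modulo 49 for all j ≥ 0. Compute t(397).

t(0) = 45,  t(1) = 2,  t(2) = 39,  t(3) = 37,  t(4) = 32,  t(5) = 30,  t(6) = 4,  t(7) = 2.
Since t(7) = t(1) = 2, the sequence is eventually periodic: after a pre-period of length 1 it cycles with period 6.
For j ≥ 1, t(j) depends only on (j - 1) mod 6. (397 - 1) mod 6 = 0, so t(397) = t(1) = 2.

2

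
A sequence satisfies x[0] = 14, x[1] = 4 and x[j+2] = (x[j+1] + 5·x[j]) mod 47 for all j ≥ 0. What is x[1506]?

14

Listing terms: x[0] = 14, x[1] = 4, x[2] = 27, x[3] = 0, x[4] = 41, x[5] = 41, x[6] = 11, x[7] = 28, x[8] = 36, x[9] = 35, x[10] = 27, x[11] = 14, x[12] = 8, x[13] = 31, x[14] = 24, x[15] = 38, x[16] = 17, x[17] = 19, x[18] = 10, x[19] = 11, x[20] = 14, x[21] = 22, x[22] = 45, x[23] = 14, x[24] = 4.
Since (x[23], x[24]) = (x[0], x[1]) = (14, 4) (two consecutive terms determine the rest), the sequence is periodic with period 23.
So x[1506] = x[0 + ((1506-0) mod 23)] = x[11] = 14.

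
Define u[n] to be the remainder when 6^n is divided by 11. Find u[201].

6

We have u[1] = 6,  u[2] = 3,  u[3] = 7,  u[4] = 9,  u[5] = 10,  u[6] = 5,  u[7] = 8,  u[8] = 4,  u[9] = 2,  u[10] = 1,  u[11] = 6.
Since u[11] = u[1] = 6, the sequence is periodic with period 10.
(201 - 1) mod 10 = 0, so u[201] = u[1] = 6.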